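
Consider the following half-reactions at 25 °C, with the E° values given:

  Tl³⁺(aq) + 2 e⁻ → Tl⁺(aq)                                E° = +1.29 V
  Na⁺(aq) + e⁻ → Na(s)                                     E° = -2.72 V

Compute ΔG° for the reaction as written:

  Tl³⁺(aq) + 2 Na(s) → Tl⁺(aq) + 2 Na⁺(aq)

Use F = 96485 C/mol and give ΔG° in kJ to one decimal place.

As written, Tl³⁺/Tl⁺ is reduced (cathode) and Na⁺/Na is oxidised (anode), so E°cell = (+1.29) − (-2.72) = +4.01 V.
Balancing electrons gives n = 2.
ΔG° = −nFE° = −(2)(96485)(+4.01) = -773,810 J = -773.8 kJ.

-773.8 kJ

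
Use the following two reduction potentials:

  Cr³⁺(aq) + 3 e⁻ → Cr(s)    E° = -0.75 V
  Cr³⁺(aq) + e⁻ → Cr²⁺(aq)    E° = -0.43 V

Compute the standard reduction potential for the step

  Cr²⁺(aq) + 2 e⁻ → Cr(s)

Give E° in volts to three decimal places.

Sequential free energies add, so n₃E°₃ = n₁E°₁ + n₂E°₂.
With n₃ = 3, and the known step contributing 1×(-0.43) V, the unknown satisfies 2·E° = 3×(-0.75) − 1×(-0.43) = -1.820.
E° = -1.820 / 2 = -0.910 V.

-0.910 V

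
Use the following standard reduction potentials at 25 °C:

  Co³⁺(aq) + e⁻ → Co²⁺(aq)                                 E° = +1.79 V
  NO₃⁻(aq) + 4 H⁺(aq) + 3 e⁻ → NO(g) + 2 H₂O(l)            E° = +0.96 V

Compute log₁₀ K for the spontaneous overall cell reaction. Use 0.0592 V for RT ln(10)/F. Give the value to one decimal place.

Cathode: Co³⁺/Co²⁺; anode: NO₃⁻/NO. E°cell = +0.83 V, n = 3.
log K = nE°cell / 0.0592 = (3)(+0.83) / 0.0592 = 42.1.

42.1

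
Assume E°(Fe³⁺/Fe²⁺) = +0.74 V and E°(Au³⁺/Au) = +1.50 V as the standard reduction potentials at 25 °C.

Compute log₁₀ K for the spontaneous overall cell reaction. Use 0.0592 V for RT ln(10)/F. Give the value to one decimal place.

38.5

Cathode: Au³⁺/Au; anode: Fe³⁺/Fe²⁺. E°cell = +0.76 V, n = 3.
log K = nE°cell / 0.0592 = (3)(+0.76) / 0.0592 = 38.5.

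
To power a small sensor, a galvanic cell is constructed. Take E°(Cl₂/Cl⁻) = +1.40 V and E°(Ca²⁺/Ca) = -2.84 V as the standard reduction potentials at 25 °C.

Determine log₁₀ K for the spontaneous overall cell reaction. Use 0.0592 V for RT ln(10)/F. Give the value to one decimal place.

Cathode: Cl₂/Cl⁻; anode: Ca²⁺/Ca. E°cell = +4.24 V, n = 2.
log K = nE°cell / 0.0592 = (2)(+4.24) / 0.0592 = 143.2.

143.2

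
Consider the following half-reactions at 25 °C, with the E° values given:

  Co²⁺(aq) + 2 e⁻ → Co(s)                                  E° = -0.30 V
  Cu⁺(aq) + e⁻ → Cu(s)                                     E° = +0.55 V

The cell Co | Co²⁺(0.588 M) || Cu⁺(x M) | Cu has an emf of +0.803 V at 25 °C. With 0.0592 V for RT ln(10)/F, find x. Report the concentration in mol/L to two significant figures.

0.12 M

Cu⁺/Cu is the cathode, Co²⁺/Co the anode: E°cell = +0.85 V, n = 2.
Overall reaction: 2 Cu⁺(aq) + Co(s) → 2 Cu(s) + Co²⁺(aq); Q = [Co²⁺]^1/[Cu⁺]^2.
From E = E° − (0.0592/n) log Q: log Q = (E° − E)·n/0.0592 = (+0.85 − (+0.803))·2/0.0592 = 1.5878.
So 2·log[Cu⁺] = 1·log(0.588) − log Q = -0.2306 − (1.5878) = -1.8184; log[Cu⁺] = -1.8184 / 2 = -0.9092; [Cu⁺] = 10^(-0.9092) ≈ 0.12 M.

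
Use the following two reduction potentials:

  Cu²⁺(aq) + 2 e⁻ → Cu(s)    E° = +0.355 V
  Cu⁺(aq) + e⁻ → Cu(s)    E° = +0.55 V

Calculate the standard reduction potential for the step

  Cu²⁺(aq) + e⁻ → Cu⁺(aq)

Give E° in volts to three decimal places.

+0.160 V

Sequential free energies add, so n₃E°₃ = n₁E°₁ + n₂E°₂.
With n₃ = 2, and the known step contributing 1×(+0.55) V, the unknown satisfies 1·E° = 2×(+0.355) − 1×(+0.55) = +0.160.
E° = +0.160 / 1 = +0.160 V.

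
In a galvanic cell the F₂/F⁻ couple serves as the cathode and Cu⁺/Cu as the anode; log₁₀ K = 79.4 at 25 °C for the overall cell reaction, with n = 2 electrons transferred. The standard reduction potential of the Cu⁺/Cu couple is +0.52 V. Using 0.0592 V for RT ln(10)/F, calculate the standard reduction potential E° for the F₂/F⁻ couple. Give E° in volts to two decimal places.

+2.87 V

E°cell = (0.0592/n)·log K = (0.0592/2)(79.4) = +2.350 V.
Since F₂/F⁻ is the cathode and Cu⁺/Cu the anode, E°cell = E°(F₂/F⁻) − E°(Cu⁺/Cu).
So E°(F₂/F⁻) = E°cell + E°(Cu⁺/Cu) = +2.350 + (+0.52) = +2.87 V.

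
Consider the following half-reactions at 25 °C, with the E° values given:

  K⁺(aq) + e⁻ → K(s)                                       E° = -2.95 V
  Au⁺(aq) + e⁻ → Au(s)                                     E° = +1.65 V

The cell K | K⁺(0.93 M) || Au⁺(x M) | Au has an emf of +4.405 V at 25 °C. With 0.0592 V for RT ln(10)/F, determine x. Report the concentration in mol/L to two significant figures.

0.00047 M

Au⁺/Au is the cathode, K⁺/K the anode: E°cell = +4.60 V, n = 1.
Overall reaction: Au⁺(aq) + K(s) → Au(s) + K⁺(aq); Q = [K⁺]^1/[Au⁺]^1.
From E = E° − (0.0592/n) log Q: log Q = (E° − E)·n/0.0592 = (+4.60 − (+4.405))·1/0.0592 = 3.2939.
So 1·log[Au⁺] = 1·log(0.93) − log Q = -0.0315 − (3.2939) = -3.3254; [Au⁺] = 10^(-3.3254) ≈ 0.00047 M.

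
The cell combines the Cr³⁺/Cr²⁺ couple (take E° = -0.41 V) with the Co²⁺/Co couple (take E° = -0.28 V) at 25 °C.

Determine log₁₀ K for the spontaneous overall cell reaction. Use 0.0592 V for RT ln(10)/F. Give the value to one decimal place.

4.4

Cathode: Co²⁺/Co; anode: Cr³⁺/Cr²⁺. E°cell = +0.13 V, n = 2.
log K = nE°cell / 0.0592 = (2)(+0.13) / 0.0592 = 4.4.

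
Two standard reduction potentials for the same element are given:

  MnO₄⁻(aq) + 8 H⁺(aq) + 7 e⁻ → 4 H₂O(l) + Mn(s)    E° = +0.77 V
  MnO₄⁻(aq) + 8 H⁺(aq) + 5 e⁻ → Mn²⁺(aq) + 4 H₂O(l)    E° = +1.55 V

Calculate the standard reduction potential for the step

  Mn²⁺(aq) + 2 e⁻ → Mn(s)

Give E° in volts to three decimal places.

-1.180 V

Sequential free energies add, so n₃E°₃ = n₁E°₁ + n₂E°₂.
With n₃ = 7, and the known step contributing 5×(+1.55) V, the unknown satisfies 2·E° = 7×(+0.77) − 5×(+1.55) = -2.360.
E° = -2.360 / 2 = -1.180 V.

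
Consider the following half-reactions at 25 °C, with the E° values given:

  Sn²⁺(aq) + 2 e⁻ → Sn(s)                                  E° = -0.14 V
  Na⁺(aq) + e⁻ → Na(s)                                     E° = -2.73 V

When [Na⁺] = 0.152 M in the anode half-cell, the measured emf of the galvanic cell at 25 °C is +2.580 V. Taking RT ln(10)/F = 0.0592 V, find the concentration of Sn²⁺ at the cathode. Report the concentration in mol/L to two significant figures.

0.011 M

Sn²⁺/Sn is the cathode, Na⁺/Na the anode: E°cell = +2.59 V, n = 2.
Overall reaction: Sn²⁺(aq) + 2 Na(s) → Sn(s) + 2 Na⁺(aq); Q = [Na⁺]^2/[Sn²⁺]^1.
From E = E° − (0.0592/n) log Q: log Q = (E° − E)·n/0.0592 = (+2.59 − (+2.580))·2/0.0592 = 0.3378.
So 1·log[Sn²⁺] = 2·log(0.152) − log Q = -1.6363 − (0.3378) = -1.9741; [Sn²⁺] = 10^(-1.9741) ≈ 0.011 M.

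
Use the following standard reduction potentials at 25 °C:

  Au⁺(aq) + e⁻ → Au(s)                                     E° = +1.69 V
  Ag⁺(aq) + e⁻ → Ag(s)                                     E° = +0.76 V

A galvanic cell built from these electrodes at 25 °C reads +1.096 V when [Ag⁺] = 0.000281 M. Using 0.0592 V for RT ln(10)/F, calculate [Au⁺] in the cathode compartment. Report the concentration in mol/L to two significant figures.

Au⁺/Au is the cathode, Ag⁺/Ag the anode: E°cell = +0.93 V, n = 1.
Overall reaction: Au⁺(aq) + Ag(s) → Au(s) + Ag⁺(aq); Q = [Ag⁺]^1/[Au⁺]^1.
From E = E° − (0.0592/n) log Q: log Q = (E° − E)·n/0.0592 = (+0.93 − (+1.096))·1/0.0592 = -2.8041.
So 1·log[Au⁺] = 1·log(0.000281) − log Q = -3.5513 − (-2.8041) = -0.7472; [Au⁺] = 10^(-0.7472) ≈ 0.18 M.

0.18 M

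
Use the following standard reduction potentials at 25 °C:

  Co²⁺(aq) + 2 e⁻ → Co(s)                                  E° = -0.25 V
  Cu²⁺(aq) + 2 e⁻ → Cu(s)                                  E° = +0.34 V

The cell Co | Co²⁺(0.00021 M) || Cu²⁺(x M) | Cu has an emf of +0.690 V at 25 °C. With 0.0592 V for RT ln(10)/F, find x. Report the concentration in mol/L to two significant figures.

Cu²⁺/Cu is the cathode, Co²⁺/Co the anode: E°cell = +0.59 V, n = 2.
Overall reaction: Cu²⁺(aq) + Co(s) → Cu(s) + Co²⁺(aq); Q = [Co²⁺]^1/[Cu²⁺]^1.
From E = E° − (0.0592/n) log Q: log Q = (E° − E)·n/0.0592 = (+0.59 − (+0.690))·2/0.0592 = -3.3784.
So 1·log[Cu²⁺] = 1·log(0.00021) − log Q = -3.6778 − (-3.3784) = -0.2994; [Cu²⁺] = 10^(-0.2994) ≈ 0.50 M.

0.50 M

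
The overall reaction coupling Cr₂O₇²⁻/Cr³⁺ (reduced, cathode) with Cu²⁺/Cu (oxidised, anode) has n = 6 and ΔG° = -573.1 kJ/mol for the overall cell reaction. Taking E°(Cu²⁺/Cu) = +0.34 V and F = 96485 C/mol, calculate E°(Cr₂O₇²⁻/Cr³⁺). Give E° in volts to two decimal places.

E°cell = −ΔG°/(nF) = −(-573.1×10³)/((6)(96485)) = +0.990 V.
Since Cr₂O₇²⁻/Cr³⁺ is the cathode and Cu²⁺/Cu the anode, E°cell = E°(Cr₂O₇²⁻/Cr³⁺) − E°(Cu²⁺/Cu).
So E°(Cr₂O₇²⁻/Cr³⁺) = E°cell + E°(Cu²⁺/Cu) = +0.990 + (+0.34) = +1.33 V.

+1.33 V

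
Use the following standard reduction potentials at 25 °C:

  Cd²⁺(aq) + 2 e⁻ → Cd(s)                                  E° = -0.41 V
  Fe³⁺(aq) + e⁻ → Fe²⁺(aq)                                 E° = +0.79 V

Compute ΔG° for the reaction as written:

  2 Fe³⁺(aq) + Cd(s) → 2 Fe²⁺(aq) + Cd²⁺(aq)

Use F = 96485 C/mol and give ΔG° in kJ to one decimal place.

-231.6 kJ

As written, Fe³⁺/Fe²⁺ is reduced (cathode) and Cd²⁺/Cd is oxidised (anode), so E°cell = (+0.79) − (-0.41) = +1.20 V.
Balancing electrons gives n = 2.
ΔG° = −nFE° = −(2)(96485)(+1.20) = -231,564 J = -231.6 kJ.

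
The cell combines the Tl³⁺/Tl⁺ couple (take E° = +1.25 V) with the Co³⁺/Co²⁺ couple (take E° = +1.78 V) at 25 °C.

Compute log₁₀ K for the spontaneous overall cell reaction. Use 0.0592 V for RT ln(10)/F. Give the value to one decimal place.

Cathode: Co³⁺/Co²⁺; anode: Tl³⁺/Tl⁺. E°cell = +0.53 V, n = 2.
log K = nE°cell / 0.0592 = (2)(+0.53) / 0.0592 = 17.9.

17.9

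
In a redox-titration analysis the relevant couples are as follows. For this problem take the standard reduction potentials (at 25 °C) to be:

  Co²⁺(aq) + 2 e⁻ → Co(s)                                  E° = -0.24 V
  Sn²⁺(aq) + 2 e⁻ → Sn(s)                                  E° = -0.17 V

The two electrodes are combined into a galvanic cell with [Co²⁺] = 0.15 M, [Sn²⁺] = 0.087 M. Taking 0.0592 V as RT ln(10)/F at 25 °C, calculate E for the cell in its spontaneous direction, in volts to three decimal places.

Sn²⁺/Sn is the cathode (higher E°), Co²⁺/Co the anode: E°cell = -0.17 − (-0.24) = +0.07 V, n = 2.
Overall: Sn²⁺(aq) + Co(s) → Sn(s) + Co²⁺(aq)
Q = [Co²⁺] / ([Sn²⁺]); log Q = 0.237.
E = E° − (0.0592/n) log Q = +0.07 − (0.0592/2)(0.237) = +0.063 V.

+0.063 V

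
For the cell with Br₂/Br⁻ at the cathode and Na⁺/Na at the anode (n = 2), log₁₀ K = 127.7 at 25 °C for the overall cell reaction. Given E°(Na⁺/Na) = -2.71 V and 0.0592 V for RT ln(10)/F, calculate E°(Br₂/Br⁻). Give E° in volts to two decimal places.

E°cell = (0.0592/n)·log K = (0.0592/2)(127.7) = +3.780 V.
Since Br₂/Br⁻ is the cathode and Na⁺/Na the anode, E°cell = E°(Br₂/Br⁻) − E°(Na⁺/Na).
So E°(Br₂/Br⁻) = E°cell + E°(Na⁺/Na) = +3.780 + (-2.71) = +1.07 V.

+1.07 V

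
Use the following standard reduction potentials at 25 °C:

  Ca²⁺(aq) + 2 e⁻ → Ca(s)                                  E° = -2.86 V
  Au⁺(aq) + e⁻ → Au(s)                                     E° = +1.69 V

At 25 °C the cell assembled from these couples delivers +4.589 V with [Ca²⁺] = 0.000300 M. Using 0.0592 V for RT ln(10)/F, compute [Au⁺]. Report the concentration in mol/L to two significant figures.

0.079 M

Au⁺/Au is the cathode, Ca²⁺/Ca the anode: E°cell = +4.55 V, n = 2.
Overall reaction: 2 Au⁺(aq) + Ca(s) → 2 Au(s) + Ca²⁺(aq); Q = [Ca²⁺]^1/[Au⁺]^2.
From E = E° − (0.0592/n) log Q: log Q = (E° − E)·n/0.0592 = (+4.55 − (+4.589))·2/0.0592 = -1.3176.
So 2·log[Au⁺] = 1·log(0.0003) − log Q = -3.5229 − (-1.3176) = -2.2053; log[Au⁺] = -2.2053 / 2 = -1.1026; [Au⁺] = 10^(-1.1026) ≈ 0.079 M.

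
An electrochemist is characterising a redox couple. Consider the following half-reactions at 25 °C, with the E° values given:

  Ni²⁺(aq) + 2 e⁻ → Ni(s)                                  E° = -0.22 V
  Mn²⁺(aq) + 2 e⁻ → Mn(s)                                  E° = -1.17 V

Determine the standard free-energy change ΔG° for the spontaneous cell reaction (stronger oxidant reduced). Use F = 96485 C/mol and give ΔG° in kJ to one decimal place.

Ni²⁺/Ni (E° = -0.22 V) is the cathode; Mn²⁺/Mn (E° = -1.17 V) is the anode, so E°cell = +0.95 V.
Balancing electrons gives n = 2 (lcm of 2 and 2).
ΔG° = −nFE° = −(2)(96485)(+0.95) = -183,322 J = -183.3 kJ.

-183.3 kJ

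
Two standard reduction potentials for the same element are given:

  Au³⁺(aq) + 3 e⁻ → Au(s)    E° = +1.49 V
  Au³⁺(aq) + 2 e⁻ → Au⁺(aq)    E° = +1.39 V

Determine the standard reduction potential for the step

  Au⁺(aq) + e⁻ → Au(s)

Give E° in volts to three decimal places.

+1.690 V

Sequential free energies add, so n₃E°₃ = n₁E°₁ + n₂E°₂.
With n₃ = 3, and the known step contributing 2×(+1.39) V, the unknown satisfies 1·E° = 3×(+1.49) − 2×(+1.39) = +1.690.
E° = +1.690 / 1 = +1.690 V.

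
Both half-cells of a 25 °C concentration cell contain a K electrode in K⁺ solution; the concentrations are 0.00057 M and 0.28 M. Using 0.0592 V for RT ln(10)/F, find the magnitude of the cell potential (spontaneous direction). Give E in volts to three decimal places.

+0.159 V

For a concentration cell E°cell = 0. The 0.28 M side is the cathode (reduction is favoured where [K⁺] is higher).
With n = 1, E = −(0.0592/1) log([K⁺]ₐₙ/[K⁺]꜀ₐₜ) = −(0.0592/1) log(0.00057/0.28) = −(0.0592/1)(-2.691) = +0.159 V.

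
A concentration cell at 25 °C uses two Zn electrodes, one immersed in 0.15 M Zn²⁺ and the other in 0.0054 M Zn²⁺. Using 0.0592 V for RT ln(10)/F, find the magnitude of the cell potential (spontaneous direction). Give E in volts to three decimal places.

For a concentration cell E°cell = 0. The 0.15 M side is the cathode (reduction is favoured where [Zn²⁺] is higher).
With n = 2, E = −(0.0592/2) log([Zn²⁺]ₐₙ/[Zn²⁺]꜀ₐₜ) = −(0.0592/2) log(0.0054/0.15) = −(0.0592/2)(-1.444) = +0.043 V.

+0.043 V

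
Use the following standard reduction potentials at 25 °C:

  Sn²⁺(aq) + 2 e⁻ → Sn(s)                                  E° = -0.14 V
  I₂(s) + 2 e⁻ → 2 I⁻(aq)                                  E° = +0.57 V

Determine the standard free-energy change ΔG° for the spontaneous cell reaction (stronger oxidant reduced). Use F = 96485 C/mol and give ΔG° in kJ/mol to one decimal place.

-137.0 kJ/mol

I₂/I⁻ (E° = +0.57 V) is the cathode; Sn²⁺/Sn (E° = -0.14 V) is the anode, so E°cell = +0.71 V.
Balancing electrons gives n = 2 (lcm of 2 and 2).
ΔG° = −nFE° = −(2)(96485)(+0.71) = -137,009 J = -137.0 kJ/mol.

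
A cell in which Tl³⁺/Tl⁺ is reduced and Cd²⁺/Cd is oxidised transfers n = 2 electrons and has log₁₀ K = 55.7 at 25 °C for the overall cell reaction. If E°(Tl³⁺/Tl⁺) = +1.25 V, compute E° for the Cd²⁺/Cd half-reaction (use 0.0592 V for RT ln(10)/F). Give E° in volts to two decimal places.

-0.40 V

E°cell = (0.0592/n)·log K = (0.0592/2)(55.7) = +1.649 V.
Since Tl³⁺/Tl⁺ is the cathode and Cd²⁺/Cd the anode, E°cell = E°(Tl³⁺/Tl⁺) − E°(Cd²⁺/Cd).
So E°(Cd²⁺/Cd) = E°(Tl³⁺/Tl⁺) − E°cell = (+1.25) − (+1.649) = -0.40 V.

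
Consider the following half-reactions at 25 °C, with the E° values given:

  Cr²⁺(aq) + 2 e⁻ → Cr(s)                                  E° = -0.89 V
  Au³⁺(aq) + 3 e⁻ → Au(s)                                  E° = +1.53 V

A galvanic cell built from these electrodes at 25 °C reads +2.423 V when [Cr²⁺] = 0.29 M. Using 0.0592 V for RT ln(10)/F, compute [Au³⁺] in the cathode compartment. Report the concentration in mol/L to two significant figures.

0.22 M

Au³⁺/Au is the cathode, Cr²⁺/Cr the anode: E°cell = +2.42 V, n = 6.
Overall reaction: 2 Au³⁺(aq) + 3 Cr(s) → 2 Au(s) + 3 Cr²⁺(aq); Q = [Cr²⁺]^3/[Au³⁺]^2.
From E = E° − (0.0592/n) log Q: log Q = (E° − E)·n/0.0592 = (+2.42 − (+2.423))·6/0.0592 = -0.3041.
So 2·log[Au³⁺] = 3·log(0.29) − log Q = -1.6128 − (-0.3041) = -1.3087; log[Au³⁺] = -1.3087 / 2 = -0.6543; [Au³⁺] = 10^(-0.6543) ≈ 0.22 M.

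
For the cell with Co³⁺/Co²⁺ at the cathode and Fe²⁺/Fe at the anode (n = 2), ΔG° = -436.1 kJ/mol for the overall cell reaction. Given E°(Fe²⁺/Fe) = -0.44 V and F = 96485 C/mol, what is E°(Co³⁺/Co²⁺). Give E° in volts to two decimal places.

E°cell = −ΔG°/(nF) = −(-436.1×10³)/((2)(96485)) = +2.260 V.
Since Co³⁺/Co²⁺ is the cathode and Fe²⁺/Fe the anode, E°cell = E°(Co³⁺/Co²⁺) − E°(Fe²⁺/Fe).
So E°(Co³⁺/Co²⁺) = E°cell + E°(Fe²⁺/Fe) = +2.260 + (-0.44) = +1.82 V.

+1.82 V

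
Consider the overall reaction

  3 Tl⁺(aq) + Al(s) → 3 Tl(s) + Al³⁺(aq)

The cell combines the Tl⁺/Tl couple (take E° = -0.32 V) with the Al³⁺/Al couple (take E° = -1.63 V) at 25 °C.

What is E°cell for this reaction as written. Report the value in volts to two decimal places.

+1.31 V

The Tl⁺/Tl couple has the higher reduction potential, so it is the cathode; Al³⁺/Al is oxidised at the anode.
E°cell = E°(cathode) − E°(anode) = (-0.32) − (-1.63) = +1.31 V.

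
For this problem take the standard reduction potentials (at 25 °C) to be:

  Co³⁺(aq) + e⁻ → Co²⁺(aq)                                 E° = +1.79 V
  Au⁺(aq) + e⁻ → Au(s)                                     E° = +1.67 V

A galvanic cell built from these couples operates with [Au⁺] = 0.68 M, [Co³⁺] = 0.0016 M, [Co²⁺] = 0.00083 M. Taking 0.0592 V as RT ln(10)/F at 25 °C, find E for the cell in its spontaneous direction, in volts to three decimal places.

+0.147 V

Co³⁺/Co²⁺ is the cathode (higher E°), Au⁺/Au the anode: E°cell = +1.79 − (+1.67) = +0.12 V, n = 1.
Overall: Co³⁺(aq) + Au(s) → Co²⁺(aq) + Au⁺(aq)
Q = [Co²⁺]·[Au⁺] / ([Co³⁺]); log Q = -0.453.
E = E° − (0.0592/n) log Q = +0.12 − (0.0592/1)(-0.453) = +0.147 V.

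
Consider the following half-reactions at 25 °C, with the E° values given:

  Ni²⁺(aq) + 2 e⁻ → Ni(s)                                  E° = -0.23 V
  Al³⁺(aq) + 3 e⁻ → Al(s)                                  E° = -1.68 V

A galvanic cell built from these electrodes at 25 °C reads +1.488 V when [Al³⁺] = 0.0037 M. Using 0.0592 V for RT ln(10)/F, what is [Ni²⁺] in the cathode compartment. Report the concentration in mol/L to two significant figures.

Ni²⁺/Ni is the cathode, Al³⁺/Al the anode: E°cell = +1.45 V, n = 6.
Overall reaction: 3 Ni²⁺(aq) + 2 Al(s) → 3 Ni(s) + 2 Al³⁺(aq); Q = [Al³⁺]^2/[Ni²⁺]^3.
From E = E° − (0.0592/n) log Q: log Q = (E° − E)·n/0.0592 = (+1.45 − (+1.488))·6/0.0592 = -3.8514.
So 3·log[Ni²⁺] = 2·log(0.0037) − log Q = -4.8636 − (-3.8514) = -1.0122; log[Ni²⁺] = -1.0122 / 3 = -0.3374; [Ni²⁺] = 10^(-0.3374) ≈ 0.46 M.

0.46 M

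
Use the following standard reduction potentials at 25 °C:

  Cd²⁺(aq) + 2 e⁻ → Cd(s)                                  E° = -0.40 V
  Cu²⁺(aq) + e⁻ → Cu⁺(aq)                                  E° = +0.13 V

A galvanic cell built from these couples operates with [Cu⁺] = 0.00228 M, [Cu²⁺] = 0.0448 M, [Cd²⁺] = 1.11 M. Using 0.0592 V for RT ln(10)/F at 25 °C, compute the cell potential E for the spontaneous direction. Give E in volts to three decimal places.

Cu²⁺/Cu⁺ is the cathode (higher E°), Cd²⁺/Cd the anode: E°cell = +0.13 − (-0.40) = +0.53 V, n = 2.
Overall: 2 Cu²⁺(aq) + Cd(s) → 2 Cu⁺(aq) + Cd²⁺(aq)
Q = [Cu⁺]^2·[Cd²⁺] / ([Cu²⁺]^2); log Q = -2.541.
E = E° − (0.0592/n) log Q = +0.53 − (0.0592/2)(-2.541) = +0.605 V.

+0.605 V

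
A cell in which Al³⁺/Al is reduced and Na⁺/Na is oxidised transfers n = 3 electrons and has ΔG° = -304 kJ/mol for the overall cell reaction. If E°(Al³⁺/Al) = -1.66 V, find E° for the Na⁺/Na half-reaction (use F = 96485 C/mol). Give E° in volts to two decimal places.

-2.71 V

E°cell = −ΔG°/(nF) = −(-304×10³)/((3)(96485)) = +1.050 V.
Since Al³⁺/Al is the cathode and Na⁺/Na the anode, E°cell = E°(Al³⁺/Al) − E°(Na⁺/Na).
So E°(Na⁺/Na) = E°(Al³⁺/Al) − E°cell = (-1.66) − (+1.050) = -2.71 V.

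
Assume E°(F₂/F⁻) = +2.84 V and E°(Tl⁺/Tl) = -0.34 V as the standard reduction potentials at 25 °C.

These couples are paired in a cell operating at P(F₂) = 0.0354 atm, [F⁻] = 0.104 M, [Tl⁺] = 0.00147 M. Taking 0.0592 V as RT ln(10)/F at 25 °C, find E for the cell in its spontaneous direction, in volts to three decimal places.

+3.363 V

F₂/F⁻ is the cathode (higher E°), Tl⁺/Tl the anode: E°cell = +2.84 − (-0.34) = +3.18 V, n = 2.
Overall: F₂(g) + 2 Tl(s) → 2 F⁻(aq) + 2 Tl⁺(aq)
Q = [F⁻]^2·[Tl⁺]^2 / (P(F₂)); log Q = -6.180.
E = E° − (0.0592/n) log Q = +3.18 − (0.0592/2)(-6.180) = +3.363 V.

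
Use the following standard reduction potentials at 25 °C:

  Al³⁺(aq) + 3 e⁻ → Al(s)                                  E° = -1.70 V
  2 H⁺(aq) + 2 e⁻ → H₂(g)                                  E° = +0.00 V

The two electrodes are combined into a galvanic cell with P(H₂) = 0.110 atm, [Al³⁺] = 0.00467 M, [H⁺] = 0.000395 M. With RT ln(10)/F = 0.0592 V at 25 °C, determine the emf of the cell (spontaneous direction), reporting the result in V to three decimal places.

H⁺/H₂ is the cathode (higher E°), Al³⁺/Al the anode: E°cell = +0.00 − (-1.70) = +1.70 V, n = 6.
Overall: 6 H⁺(aq) + 2 Al(s) → 3 H₂(g) + 2 Al³⁺(aq)
Q = P(H₂)^3·[Al³⁺]^2 / ([H⁺]^6); log Q = 12.883.
E = E° − (0.0592/n) log Q = +1.70 − (0.0592/6)(12.883) = +1.573 V.

+1.573 V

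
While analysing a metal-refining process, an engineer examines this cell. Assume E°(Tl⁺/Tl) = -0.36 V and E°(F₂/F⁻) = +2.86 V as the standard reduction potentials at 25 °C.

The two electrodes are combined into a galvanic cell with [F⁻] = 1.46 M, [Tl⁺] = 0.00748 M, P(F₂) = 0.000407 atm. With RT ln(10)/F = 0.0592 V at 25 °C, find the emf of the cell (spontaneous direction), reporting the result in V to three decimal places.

F₂/F⁻ is the cathode (higher E°), Tl⁺/Tl the anode: E°cell = +2.86 − (-0.36) = +3.22 V, n = 2.
Overall: F₂(g) + 2 Tl(s) → 2 F⁻(aq) + 2 Tl⁺(aq)
Q = [F⁻]^2·[Tl⁺]^2 / (P(F₂)); log Q = -0.533.
E = E° − (0.0592/n) log Q = +3.22 − (0.0592/2)(-0.533) = +3.236 V.

+3.236 V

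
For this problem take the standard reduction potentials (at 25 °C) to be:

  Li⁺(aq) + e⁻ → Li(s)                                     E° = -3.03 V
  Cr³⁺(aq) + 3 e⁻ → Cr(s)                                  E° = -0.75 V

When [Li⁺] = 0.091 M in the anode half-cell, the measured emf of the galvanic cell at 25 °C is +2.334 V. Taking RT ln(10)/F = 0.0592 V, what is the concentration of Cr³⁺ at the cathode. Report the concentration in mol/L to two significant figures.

0.41 M

Cr³⁺/Cr is the cathode, Li⁺/Li the anode: E°cell = +2.28 V, n = 3.
Overall reaction: Cr³⁺(aq) + 3 Li(s) → Cr(s) + 3 Li⁺(aq); Q = [Li⁺]^3/[Cr³⁺]^1.
From E = E° − (0.0592/n) log Q: log Q = (E° − E)·n/0.0592 = (+2.28 − (+2.334))·3/0.0592 = -2.7365.
So 1·log[Cr³⁺] = 3·log(0.091) − log Q = -3.1229 − (-2.7365) = -0.3864; [Cr³⁺] = 10^(-0.3864) ≈ 0.41 M.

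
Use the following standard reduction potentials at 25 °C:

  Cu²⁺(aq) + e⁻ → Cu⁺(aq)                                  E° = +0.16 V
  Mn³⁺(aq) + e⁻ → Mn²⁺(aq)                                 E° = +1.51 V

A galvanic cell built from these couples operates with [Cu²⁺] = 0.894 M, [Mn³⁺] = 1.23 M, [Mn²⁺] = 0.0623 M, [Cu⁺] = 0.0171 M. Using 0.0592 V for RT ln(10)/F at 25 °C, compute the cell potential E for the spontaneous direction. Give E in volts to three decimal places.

+1.325 V

Mn³⁺/Mn²⁺ is the cathode (higher E°), Cu²⁺/Cu⁺ the anode: E°cell = +1.51 − (+0.16) = +1.35 V, n = 1.
Overall: Mn³⁺(aq) + Cu⁺(aq) → Mn²⁺(aq) + Cu²⁺(aq)
Q = [Mn²⁺]·[Cu²⁺] / ([Mn³⁺]·[Cu⁺]); log Q = 0.423.
E = E° − (0.0592/n) log Q = +1.35 − (0.0592/1)(0.423) = +1.325 V.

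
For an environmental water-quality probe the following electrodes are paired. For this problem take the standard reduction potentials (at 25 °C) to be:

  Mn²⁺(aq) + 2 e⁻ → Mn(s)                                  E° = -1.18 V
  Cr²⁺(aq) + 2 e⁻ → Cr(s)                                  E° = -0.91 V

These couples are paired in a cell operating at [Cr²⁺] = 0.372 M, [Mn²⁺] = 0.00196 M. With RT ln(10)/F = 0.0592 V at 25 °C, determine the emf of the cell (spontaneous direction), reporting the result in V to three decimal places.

+0.337 V

Cr²⁺/Cr is the cathode (higher E°), Mn²⁺/Mn the anode: E°cell = -0.91 − (-1.18) = +0.27 V, n = 2.
Overall: Cr²⁺(aq) + Mn(s) → Cr(s) + Mn²⁺(aq)
Q = [Mn²⁺] / ([Cr²⁺]); log Q = -2.278.
E = E° − (0.0592/n) log Q = +0.27 − (0.0592/2)(-2.278) = +0.337 V.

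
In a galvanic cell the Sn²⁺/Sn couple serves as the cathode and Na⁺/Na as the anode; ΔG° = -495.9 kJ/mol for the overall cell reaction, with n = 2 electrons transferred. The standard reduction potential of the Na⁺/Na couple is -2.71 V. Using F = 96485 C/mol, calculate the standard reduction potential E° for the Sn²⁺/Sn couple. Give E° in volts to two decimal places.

-0.14 V

E°cell = −ΔG°/(nF) = −(-495.9×10³)/((2)(96485)) = +2.570 V.
Since Sn²⁺/Sn is the cathode and Na⁺/Na the anode, E°cell = E°(Sn²⁺/Sn) − E°(Na⁺/Na).
So E°(Sn²⁺/Sn) = E°cell + E°(Na⁺/Na) = +2.570 + (-2.71) = -0.14 V.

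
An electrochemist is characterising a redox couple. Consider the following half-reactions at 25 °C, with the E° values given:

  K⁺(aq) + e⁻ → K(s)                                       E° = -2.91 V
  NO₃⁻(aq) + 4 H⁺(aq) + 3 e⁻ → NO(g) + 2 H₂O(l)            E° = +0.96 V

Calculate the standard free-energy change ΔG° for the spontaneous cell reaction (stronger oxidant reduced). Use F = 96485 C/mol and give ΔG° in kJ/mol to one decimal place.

NO₃⁻/NO (E° = +0.96 V) is the cathode; K⁺/K (E° = -2.91 V) is the anode, so E°cell = +3.87 V.
Balancing electrons gives n = 3 (lcm of 3 and 1).
ΔG° = −nFE° = −(3)(96485)(+3.87) = -1,120,191 J = -1120.2 kJ/mol.

-1120.2 kJ/mol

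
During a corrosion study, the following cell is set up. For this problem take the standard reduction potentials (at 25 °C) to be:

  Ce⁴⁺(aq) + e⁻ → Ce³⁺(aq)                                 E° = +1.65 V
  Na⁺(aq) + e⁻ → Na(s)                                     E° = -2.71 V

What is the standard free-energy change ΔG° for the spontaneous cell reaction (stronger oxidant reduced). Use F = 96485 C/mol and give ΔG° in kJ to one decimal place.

-420.7 kJ

Ce⁴⁺/Ce³⁺ (E° = +1.65 V) is the cathode; Na⁺/Na (E° = -2.71 V) is the anode, so E°cell = +4.36 V.
Balancing electrons gives n = 1 (lcm of 1 and 1).
ΔG° = −nFE° = −(1)(96485)(+4.36) = -420,675 J = -420.7 kJ.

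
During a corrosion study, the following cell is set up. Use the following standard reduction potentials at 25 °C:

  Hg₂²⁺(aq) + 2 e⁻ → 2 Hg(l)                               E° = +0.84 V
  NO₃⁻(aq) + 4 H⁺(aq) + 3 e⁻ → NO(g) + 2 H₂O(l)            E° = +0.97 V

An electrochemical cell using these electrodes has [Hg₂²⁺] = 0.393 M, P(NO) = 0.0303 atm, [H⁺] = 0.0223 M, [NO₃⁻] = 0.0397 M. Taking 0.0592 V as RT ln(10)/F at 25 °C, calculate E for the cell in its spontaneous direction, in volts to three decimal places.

NO₃⁻/NO is the cathode (higher E°), Hg₂²⁺/Hg the anode: E°cell = +0.97 − (+0.84) = +0.13 V, n = 6.
Overall: 2 NO₃⁻(aq) + 8 H⁺(aq) + 6 Hg(l) → 2 NO(g) + 4 H₂O(l) + 3 Hg₂²⁺(aq)
Q = P(NO)^2·[Hg₂²⁺]^3 / ([NO₃⁻]^2·[H⁺]^8); log Q = 11.762.
E = E° − (0.0592/n) log Q = +0.13 − (0.0592/6)(11.762) = +0.014 V.

+0.014 V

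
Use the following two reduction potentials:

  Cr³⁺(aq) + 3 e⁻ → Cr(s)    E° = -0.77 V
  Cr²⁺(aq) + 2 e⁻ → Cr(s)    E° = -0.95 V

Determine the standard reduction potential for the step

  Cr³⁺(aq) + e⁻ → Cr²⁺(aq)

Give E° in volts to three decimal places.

-0.410 V

Sequential free energies add, so n₃E°₃ = n₁E°₁ + n₂E°₂.
With n₃ = 3, and the known step contributing 2×(-0.95) V, the unknown satisfies 1·E° = 3×(-0.77) − 2×(-0.95) = -0.410.
E° = -0.410 / 1 = -0.410 V.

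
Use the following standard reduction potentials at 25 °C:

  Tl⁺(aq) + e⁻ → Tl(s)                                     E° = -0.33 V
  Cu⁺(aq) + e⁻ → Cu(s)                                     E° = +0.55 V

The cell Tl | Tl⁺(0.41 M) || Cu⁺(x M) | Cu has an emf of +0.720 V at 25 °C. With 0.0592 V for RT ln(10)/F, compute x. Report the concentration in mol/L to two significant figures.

Cu⁺/Cu is the cathode, Tl⁺/Tl the anode: E°cell = +0.88 V, n = 1.
Overall reaction: Cu⁺(aq) + Tl(s) → Cu(s) + Tl⁺(aq); Q = [Tl⁺]^1/[Cu⁺]^1.
From E = E° − (0.0592/n) log Q: log Q = (E° − E)·n/0.0592 = (+0.88 − (+0.720))·1/0.0592 = 2.7027.
So 1·log[Cu⁺] = 1·log(0.41) − log Q = -0.3872 − (2.7027) = -3.0899; [Cu⁺] = 10^(-3.0899) ≈ 0.00081 M.

0.00081 M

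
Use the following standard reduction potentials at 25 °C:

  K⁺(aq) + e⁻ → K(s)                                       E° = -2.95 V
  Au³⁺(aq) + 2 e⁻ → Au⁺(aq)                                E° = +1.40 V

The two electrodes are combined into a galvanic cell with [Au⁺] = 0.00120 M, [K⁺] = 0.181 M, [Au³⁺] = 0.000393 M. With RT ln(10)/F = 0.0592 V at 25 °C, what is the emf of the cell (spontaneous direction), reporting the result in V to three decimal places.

+4.380 V

Au³⁺/Au⁺ is the cathode (higher E°), K⁺/K the anode: E°cell = +1.40 − (-2.95) = +4.35 V, n = 2.
Overall: Au³⁺(aq) + 2 K(s) → Au⁺(aq) + 2 K⁺(aq)
Q = [Au⁺]·[K⁺]^2 / ([Au³⁺]); log Q = -1.000.
E = E° − (0.0592/n) log Q = +4.35 − (0.0592/2)(-1.000) = +4.380 V.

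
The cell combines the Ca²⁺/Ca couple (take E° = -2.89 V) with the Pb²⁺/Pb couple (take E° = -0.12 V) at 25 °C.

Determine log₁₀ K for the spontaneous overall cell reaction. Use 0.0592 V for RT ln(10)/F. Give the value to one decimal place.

93.6

Cathode: Pb²⁺/Pb; anode: Ca²⁺/Ca. E°cell = +2.77 V, n = 2.
log K = nE°cell / 0.0592 = (2)(+2.77) / 0.0592 = 93.6.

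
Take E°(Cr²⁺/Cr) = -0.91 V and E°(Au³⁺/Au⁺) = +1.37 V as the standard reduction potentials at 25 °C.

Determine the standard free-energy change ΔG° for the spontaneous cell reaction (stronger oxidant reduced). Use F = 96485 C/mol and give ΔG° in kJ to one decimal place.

-440.0 kJ

Au³⁺/Au⁺ (E° = +1.37 V) is the cathode; Cr²⁺/Cr (E° = -0.91 V) is the anode, so E°cell = +2.28 V.
Balancing electrons gives n = 2 (lcm of 2 and 2).
ΔG° = −nFE° = −(2)(96485)(+2.28) = -439,972 J = -440.0 kJ.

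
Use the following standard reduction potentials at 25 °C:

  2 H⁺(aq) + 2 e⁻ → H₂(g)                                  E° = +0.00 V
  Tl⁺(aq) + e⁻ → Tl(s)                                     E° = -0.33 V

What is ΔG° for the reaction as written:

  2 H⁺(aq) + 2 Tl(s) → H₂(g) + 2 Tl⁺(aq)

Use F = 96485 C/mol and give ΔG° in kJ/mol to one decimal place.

-63.7 kJ/mol

As written, H⁺/H₂ is reduced (cathode) and Tl⁺/Tl is oxidised (anode), so E°cell = (+0.00) − (-0.33) = +0.33 V.
Balancing electrons gives n = 2.
ΔG° = −nFE° = −(2)(96485)(+0.33) = -63,680 J = -63.7 kJ/mol.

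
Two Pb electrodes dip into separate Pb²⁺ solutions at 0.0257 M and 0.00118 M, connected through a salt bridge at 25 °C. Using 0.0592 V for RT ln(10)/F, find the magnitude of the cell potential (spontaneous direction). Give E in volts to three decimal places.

+0.040 V

For a concentration cell E°cell = 0. The 0.0257 M side is the cathode (reduction is favoured where [Pb²⁺] is higher).
With n = 2, E = −(0.0592/2) log([Pb²⁺]ₐₙ/[Pb²⁺]꜀ₐₜ) = −(0.0592/2) log(0.00118/0.0257) = −(0.0592/2)(-1.338) = +0.040 V.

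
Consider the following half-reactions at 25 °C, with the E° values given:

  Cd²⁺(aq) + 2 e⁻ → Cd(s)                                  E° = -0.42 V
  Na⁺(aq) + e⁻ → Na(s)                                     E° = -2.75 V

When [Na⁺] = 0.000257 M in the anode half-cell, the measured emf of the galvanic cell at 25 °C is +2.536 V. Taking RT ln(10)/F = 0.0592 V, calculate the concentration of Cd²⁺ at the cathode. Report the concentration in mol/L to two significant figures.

Cd²⁺/Cd is the cathode, Na⁺/Na the anode: E°cell = +2.33 V, n = 2.
Overall reaction: Cd²⁺(aq) + 2 Na(s) → Cd(s) + 2 Na⁺(aq); Q = [Na⁺]^2/[Cd²⁺]^1.
From E = E° − (0.0592/n) log Q: log Q = (E° − E)·n/0.0592 = (+2.33 − (+2.536))·2/0.0592 = -6.9595.
So 1·log[Cd²⁺] = 2·log(0.000257) − log Q = -7.1801 − (-6.9595) = -0.2206; [Cd²⁺] = 10^(-0.2206) ≈ 0.60 M.

0.60 M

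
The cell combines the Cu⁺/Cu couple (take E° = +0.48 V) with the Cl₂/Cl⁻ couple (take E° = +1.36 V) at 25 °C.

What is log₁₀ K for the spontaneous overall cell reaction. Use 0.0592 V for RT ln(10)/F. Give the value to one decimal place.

Cathode: Cl₂/Cl⁻; anode: Cu⁺/Cu. E°cell = +0.88 V, n = 2.
log K = nE°cell / 0.0592 = (2)(+0.88) / 0.0592 = 29.7.

29.7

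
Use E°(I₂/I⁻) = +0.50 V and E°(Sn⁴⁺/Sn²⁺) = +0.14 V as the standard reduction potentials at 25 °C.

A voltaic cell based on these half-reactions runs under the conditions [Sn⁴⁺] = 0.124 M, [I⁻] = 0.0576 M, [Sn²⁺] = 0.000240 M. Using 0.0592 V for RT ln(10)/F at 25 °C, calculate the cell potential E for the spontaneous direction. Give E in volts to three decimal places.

I₂/I⁻ is the cathode (higher E°), Sn⁴⁺/Sn²⁺ the anode: E°cell = +0.50 − (+0.14) = +0.36 V, n = 2.
Overall: I₂(s) + Sn²⁺(aq) → 2 I⁻(aq) + Sn⁴⁺(aq)
Q = [I⁻]^2·[Sn⁴⁺] / ([Sn²⁺]); log Q = 0.234.
E = E° − (0.0592/n) log Q = +0.36 − (0.0592/2)(0.234) = +0.353 V.

+0.353 V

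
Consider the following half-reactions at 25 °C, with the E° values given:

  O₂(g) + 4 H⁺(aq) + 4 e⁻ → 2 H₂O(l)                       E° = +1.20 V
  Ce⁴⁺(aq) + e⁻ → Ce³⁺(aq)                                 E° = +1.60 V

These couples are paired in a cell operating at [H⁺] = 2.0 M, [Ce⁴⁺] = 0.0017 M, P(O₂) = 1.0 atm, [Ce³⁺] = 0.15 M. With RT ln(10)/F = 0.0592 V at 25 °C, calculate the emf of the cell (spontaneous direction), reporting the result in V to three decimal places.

+0.267 V

Ce⁴⁺/Ce³⁺ is the cathode (higher E°), O₂/H₂O the anode: E°cell = +1.60 − (+1.20) = +0.40 V, n = 4.
Overall: 4 Ce⁴⁺(aq) + 2 H₂O(l) → 4 Ce³⁺(aq) + O₂(g) + 4 H⁺(aq)
Q = [Ce³⁺]^4·P(O₂)·[H⁺]^4 / ([Ce⁴⁺]^4); log Q = 8.987.
E = E° − (0.0592/n) log Q = +0.40 − (0.0592/4)(8.987) = +0.267 V.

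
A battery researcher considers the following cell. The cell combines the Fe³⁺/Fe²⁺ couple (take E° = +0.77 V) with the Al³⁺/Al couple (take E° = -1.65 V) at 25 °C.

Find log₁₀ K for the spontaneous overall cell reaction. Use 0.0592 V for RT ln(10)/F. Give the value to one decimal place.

Cathode: Fe³⁺/Fe²⁺; anode: Al³⁺/Al. E°cell = +2.42 V, n = 3.
log K = nE°cell / 0.0592 = (3)(+2.42) / 0.0592 = 122.6.

122.6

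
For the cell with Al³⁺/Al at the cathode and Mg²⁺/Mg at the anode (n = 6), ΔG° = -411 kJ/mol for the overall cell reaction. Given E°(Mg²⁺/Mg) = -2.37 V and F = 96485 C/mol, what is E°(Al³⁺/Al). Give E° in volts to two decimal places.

E°cell = −ΔG°/(nF) = −(-411×10³)/((6)(96485)) = +0.710 V.
Since Al³⁺/Al is the cathode and Mg²⁺/Mg the anode, E°cell = E°(Al³⁺/Al) − E°(Mg²⁺/Mg).
So E°(Al³⁺/Al) = E°cell + E°(Mg²⁺/Mg) = +0.710 + (-2.37) = -1.66 V.

-1.66 V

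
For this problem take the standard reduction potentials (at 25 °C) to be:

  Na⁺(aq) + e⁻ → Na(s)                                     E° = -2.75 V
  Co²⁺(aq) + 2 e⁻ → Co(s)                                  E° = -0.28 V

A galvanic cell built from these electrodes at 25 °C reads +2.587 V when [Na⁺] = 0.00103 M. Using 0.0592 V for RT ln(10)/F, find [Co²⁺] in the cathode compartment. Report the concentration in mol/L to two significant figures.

0.0095 M

Co²⁺/Co is the cathode, Na⁺/Na the anode: E°cell = +2.47 V, n = 2.
Overall reaction: Co²⁺(aq) + 2 Na(s) → Co(s) + 2 Na⁺(aq); Q = [Na⁺]^2/[Co²⁺]^1.
From E = E° − (0.0592/n) log Q: log Q = (E° − E)·n/0.0592 = (+2.47 − (+2.587))·2/0.0592 = -3.9527.
So 1·log[Co²⁺] = 2·log(0.00103) − log Q = -5.9743 − (-3.9527) = -2.0216; [Co²⁺] = 10^(-2.0216) ≈ 0.0095 M.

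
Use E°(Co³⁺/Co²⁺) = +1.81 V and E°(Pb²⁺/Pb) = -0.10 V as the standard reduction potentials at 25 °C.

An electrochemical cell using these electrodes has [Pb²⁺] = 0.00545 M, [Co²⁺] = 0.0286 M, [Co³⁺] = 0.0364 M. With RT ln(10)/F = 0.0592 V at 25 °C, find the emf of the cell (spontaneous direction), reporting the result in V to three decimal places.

+1.983 V

Co³⁺/Co²⁺ is the cathode (higher E°), Pb²⁺/Pb the anode: E°cell = +1.81 − (-0.10) = +1.91 V, n = 2.
Overall: 2 Co³⁺(aq) + Pb(s) → 2 Co²⁺(aq) + Pb²⁺(aq)
Q = [Co²⁺]^2·[Pb²⁺] / ([Co³⁺]^2); log Q = -2.473.
E = E° − (0.0592/n) log Q = +1.91 − (0.0592/2)(-2.473) = +1.983 V.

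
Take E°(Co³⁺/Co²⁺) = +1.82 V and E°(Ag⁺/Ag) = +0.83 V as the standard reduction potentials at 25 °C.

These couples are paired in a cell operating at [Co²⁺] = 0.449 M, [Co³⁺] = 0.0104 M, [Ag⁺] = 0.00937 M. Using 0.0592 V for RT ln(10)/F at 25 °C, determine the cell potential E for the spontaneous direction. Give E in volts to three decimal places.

+1.013 V

Co³⁺/Co²⁺ is the cathode (higher E°), Ag⁺/Ag the anode: E°cell = +1.82 − (+0.83) = +0.99 V, n = 1.
Overall: Co³⁺(aq) + Ag(s) → Co²⁺(aq) + Ag⁺(aq)
Q = [Co²⁺]·[Ag⁺] / ([Co³⁺]); log Q = -0.393.
E = E° − (0.0592/n) log Q = +0.99 − (0.0592/1)(-0.393) = +1.013 V.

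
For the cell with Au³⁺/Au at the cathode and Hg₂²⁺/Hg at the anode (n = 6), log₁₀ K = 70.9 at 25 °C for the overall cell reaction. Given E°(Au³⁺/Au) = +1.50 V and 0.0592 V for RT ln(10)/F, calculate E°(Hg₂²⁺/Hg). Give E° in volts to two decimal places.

+0.80 V

E°cell = (0.0592/n)·log K = (0.0592/6)(70.9) = +0.700 V.
Since Au³⁺/Au is the cathode and Hg₂²⁺/Hg the anode, E°cell = E°(Au³⁺/Au) − E°(Hg₂²⁺/Hg).
So E°(Hg₂²⁺/Hg) = E°(Au³⁺/Au) − E°cell = (+1.50) − (+0.700) = +0.80 V.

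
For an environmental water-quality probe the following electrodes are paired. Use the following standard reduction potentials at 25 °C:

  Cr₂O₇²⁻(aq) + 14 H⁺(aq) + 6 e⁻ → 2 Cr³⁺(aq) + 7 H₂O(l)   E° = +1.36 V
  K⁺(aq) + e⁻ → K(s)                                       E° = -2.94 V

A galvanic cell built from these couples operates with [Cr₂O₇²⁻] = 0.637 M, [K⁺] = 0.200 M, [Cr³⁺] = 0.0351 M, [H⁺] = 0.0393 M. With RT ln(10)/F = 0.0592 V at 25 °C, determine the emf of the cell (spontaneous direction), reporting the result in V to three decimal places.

+4.174 V

Cr₂O₇²⁻/Cr³⁺ is the cathode (higher E°), K⁺/K the anode: E°cell = +1.36 − (-2.94) = +4.30 V, n = 6.
Overall: Cr₂O₇²⁻(aq) + 14 H⁺(aq) + 6 K(s) → 2 Cr³⁺(aq) + 7 H₂O(l) + 6 K⁺(aq)
Q = [Cr³⁺]^2·[K⁺]^6 / ([Cr₂O₇²⁻]·[H⁺]^14); log Q = 12.771.
E = E° − (0.0592/n) log Q = +4.30 − (0.0592/6)(12.771) = +4.174 V.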